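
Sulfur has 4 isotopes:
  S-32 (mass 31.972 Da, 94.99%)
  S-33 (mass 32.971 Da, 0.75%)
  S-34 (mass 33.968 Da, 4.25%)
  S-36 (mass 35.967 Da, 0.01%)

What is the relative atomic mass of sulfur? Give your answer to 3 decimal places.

Average mass = Σ (abundance × isotope mass) = 0.9499 × 31.972 + 0.0075 × 32.971 + 0.0425 × 33.968 + 0.0001 × 35.967
= 30.3702 + 0.2473 + 1.4436 + 0.0036 = 32.0647 Da

32.065 Da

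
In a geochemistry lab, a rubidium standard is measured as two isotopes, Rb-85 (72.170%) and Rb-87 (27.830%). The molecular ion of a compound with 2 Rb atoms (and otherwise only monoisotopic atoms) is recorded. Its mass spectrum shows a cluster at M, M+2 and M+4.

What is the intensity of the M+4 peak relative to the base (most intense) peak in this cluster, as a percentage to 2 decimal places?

14.87%

Binomial terms of (0.72170 + 0.27830)^2: M 0.5209, M+2 0.4017, M+4 0.0775 → M is the base peak.
P(M) = C(2,0) × 0.72170^2 × 0.27830^0 = 1 × 0.52085089 × 1.0000 = 0.520851 (base)
P(M+4) = C(2,2) × 0.72170^0 × 0.27830^2 = 1 × 1.0000 × 0.07745089 = 0.077451
Relative intensity = 0.077451 / 0.520851 × 100 = 14.87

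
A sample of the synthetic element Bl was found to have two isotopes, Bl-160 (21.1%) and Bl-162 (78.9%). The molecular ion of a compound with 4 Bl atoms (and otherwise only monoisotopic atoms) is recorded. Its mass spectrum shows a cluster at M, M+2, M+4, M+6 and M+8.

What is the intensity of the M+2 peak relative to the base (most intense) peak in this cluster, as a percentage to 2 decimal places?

7.15%

(0.211 + 0.789)^4 gives M 0.0020, M+2 0.0296, M+4 0.1663, M+6 0.4145, M+8 0.3875; the largest is M+6.
P(M+6) = C(4,3) × 0.211^1 × 0.789^3 = 4 × 0.2110 × 0.49116907 = 0.414547 (base)
P(M+2) = C(4,1) × 0.211^3 × 0.789^1 = 4 × 0.00939393 × 0.7890 = 0.029647
Relative intensity = 0.029647 / 0.414547 × 100 = 7.15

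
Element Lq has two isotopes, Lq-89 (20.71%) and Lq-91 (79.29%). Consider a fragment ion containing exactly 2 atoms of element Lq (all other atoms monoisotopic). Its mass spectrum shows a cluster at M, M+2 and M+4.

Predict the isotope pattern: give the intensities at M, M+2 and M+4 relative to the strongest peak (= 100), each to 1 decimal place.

The 2 Lq atoms are independent, so intensities follow the terms of (0.2071 + 0.7929)^2.
P(M) = 0.2071^2 = 0.042890
P(M+2) = 2 × 0.2071^1 × 0.7929^1 = 0.328419
P(M+4) = 0.7929^2 = 0.628690
The M+4 peak is largest (0.628690); scaling to 100 gives 6.8 : 52.2 : 100.0.

6.8 : 52.2 : 100.0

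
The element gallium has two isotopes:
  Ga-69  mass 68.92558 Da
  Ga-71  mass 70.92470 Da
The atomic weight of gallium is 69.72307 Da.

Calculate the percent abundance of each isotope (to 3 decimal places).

Ga-69: 60.108%, Ga-71: 39.892%

With x = fraction of Ga-69 (so Ga-71 is 1 − x):
68.92558·x + 70.92470·(1 − x) = 69.72307
(68.92558 − 70.92470)·x = 69.72307 − 70.92470
x = -1.20163 / -1.99912 = 0.60108 → 60.108% Ga-69, 39.892% Ga-71.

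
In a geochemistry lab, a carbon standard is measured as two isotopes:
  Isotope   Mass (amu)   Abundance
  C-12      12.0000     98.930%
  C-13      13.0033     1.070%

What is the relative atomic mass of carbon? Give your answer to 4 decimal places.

12.0107 amu

The abundance-weighted mean is 0.98930 × 12.0000 + 0.01070 × 13.0033
= 11.87160 + 0.13914 = 12.01074 amu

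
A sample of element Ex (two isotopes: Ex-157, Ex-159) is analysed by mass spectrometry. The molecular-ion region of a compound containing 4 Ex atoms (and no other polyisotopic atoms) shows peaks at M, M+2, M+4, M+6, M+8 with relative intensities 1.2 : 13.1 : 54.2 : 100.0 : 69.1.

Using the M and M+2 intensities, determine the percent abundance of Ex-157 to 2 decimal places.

Let p = fractional abundance of Ex-157. I(M+2)/I(M) = [C(4,1)·p^3·(1−p)] / p^4 = 4·(1−p)/p = 13.1/1.2 = 10.9167
(1−p)/p = 10.9167/4 = 2.7292  ⇒  p = 1/(1 + 2.7292) = 0.2682
Ex-157: 26.82%, Ex-159: 73.18%.

26.82%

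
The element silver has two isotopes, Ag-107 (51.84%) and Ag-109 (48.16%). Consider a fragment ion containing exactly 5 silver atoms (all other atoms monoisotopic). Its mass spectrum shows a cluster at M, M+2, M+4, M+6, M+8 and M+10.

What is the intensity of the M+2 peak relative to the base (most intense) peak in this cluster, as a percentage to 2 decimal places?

53.82%

(0.5184 + 0.4816)^5 gives M 0.0374, M+2 0.1739, M+4 0.3231, M+6 0.3002, M+8 0.1394, M+10 0.0259; the largest is M+4.
P(M+4) = C(5,2) × 0.5184^3 × 0.4816^2 = 10 × 0.13931407 × 0.23193856 = 0.323123 (base)
P(M+2) = C(5,1) × 0.5184^4 × 0.4816^1 = 5 × 0.07222041 × 0.4816 = 0.173907
Relative intensity = 0.173907 / 0.323123 × 100 = 53.82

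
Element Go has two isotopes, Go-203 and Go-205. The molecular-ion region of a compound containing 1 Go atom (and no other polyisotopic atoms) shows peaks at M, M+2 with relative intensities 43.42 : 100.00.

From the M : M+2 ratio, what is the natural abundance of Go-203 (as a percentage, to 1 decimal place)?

30.3%

Let p = fractional abundance of Go-203. I(M+2)/I(M) = [C(1,1)·p^0·(1−p)] / p^1 = 1·(1−p)/p = 100.00/43.42 = 2.3031
(1−p)/p = 2.3031/1 = 2.3031  ⇒  p = 1/(1 + 2.3031) = 0.3027
Go-203: 30.3%, Go-205: 69.7%.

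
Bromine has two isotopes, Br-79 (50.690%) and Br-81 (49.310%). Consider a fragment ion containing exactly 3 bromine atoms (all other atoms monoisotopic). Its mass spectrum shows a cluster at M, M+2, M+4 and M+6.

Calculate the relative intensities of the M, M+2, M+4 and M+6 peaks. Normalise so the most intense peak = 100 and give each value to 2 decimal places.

34.27 : 100.00 : 97.28 : 31.54

The 3 Br atoms are independent, so intensities follow the terms of (0.50690 + 0.49310)^3.
P(M) = 0.50690^3 = 0.130247
P(M+2) = 3 × 0.50690^2 × 0.49310^1 = 0.380103
P(M+4) = 3 × 0.50690^1 × 0.49310^2 = 0.369755
P(M+6) = 0.49310^3 = 0.119896
The M+2 peak is largest (0.380103); scaling to 100 gives 34.27 : 100.00 : 97.28 : 31.54.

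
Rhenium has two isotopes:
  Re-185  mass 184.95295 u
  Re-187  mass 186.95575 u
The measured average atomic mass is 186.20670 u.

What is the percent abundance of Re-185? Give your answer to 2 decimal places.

With x = fraction of Re-185 (so Re-187 is 1 − x):
184.95295·x + 186.95575·(1 − x) = 186.20670
(184.95295 − 186.95575)·x = 186.20670 − 186.95575
x = -0.74905 / -2.00280 = 0.37400 → 37.40% Re-185, 62.60% Re-187.

37.40%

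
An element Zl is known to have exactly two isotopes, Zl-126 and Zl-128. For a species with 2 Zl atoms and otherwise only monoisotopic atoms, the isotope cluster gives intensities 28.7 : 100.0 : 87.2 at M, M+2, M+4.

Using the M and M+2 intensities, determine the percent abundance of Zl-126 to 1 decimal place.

36.5%

Write p for the Zl-126 fraction. I(M+2)/I(M) = [C(2,1)·p^1·(1−p)] / p^2 = 2·(1−p)/p = 100.0/28.7 = 3.4843
(1−p)/p = 3.4843/2 = 1.7422  ⇒  p = 1/(1 + 1.7422) = 0.3647
Zl-126: 36.5%, Zl-128: 63.5%.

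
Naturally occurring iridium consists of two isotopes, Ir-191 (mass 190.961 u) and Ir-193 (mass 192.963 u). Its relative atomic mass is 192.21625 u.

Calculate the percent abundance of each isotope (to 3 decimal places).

Ir-191: 37.300%, Ir-193: 62.700%

Writing the weighted mean with unknown fraction x of Ir-191:
190.961·x + 192.963·(1 − x) = 192.21625
(190.961 − 192.963)·x = 192.21625 − 192.963
x = -0.74675 / -2.002 = 0.37300 → 37.300% Ir-191, 62.700% Ir-193.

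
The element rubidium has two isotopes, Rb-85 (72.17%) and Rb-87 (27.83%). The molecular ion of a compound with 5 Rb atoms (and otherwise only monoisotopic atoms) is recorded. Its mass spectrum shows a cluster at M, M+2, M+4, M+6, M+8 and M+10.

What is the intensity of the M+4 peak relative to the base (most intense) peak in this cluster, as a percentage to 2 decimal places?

77.12%

(0.7217 + 0.2783)^5 gives M 0.1958, M+2 0.3775, M+4 0.2911, M+6 0.1123, M+8 0.0216, M+10 0.0017; the largest is M+2.
P(M+2) = C(5,1) × 0.7217^4 × 0.2783^1 = 5 × 0.27128565 × 0.2783 = 0.377494 (base)
P(M+4) = C(5,2) × 0.7217^3 × 0.2783^2 = 10 × 0.37589809 × 0.07745089 = 0.291136
Relative intensity = 0.291136 / 0.377494 × 100 = 77.12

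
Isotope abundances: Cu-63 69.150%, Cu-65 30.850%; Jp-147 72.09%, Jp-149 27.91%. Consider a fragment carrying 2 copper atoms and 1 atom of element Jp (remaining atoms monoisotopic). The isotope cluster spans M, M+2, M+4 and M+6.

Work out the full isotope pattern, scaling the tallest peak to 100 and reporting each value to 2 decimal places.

Copper pattern (n=2): 0.47817225 : 0.4266555 : 0.09517225
Element Jp pattern (n=1): 0.7209 : 0.2791
Convolve the two distributions (both contribute in 2-u steps):
  M: 0.47817225×0.7209 = 0.344714
  M+2: 0.47817225×0.2791 + 0.4266555×0.7209 = 0.441034
  M+4: 0.4266555×0.2791 + 0.09517225×0.7209 = 0.187689
  M+6: 0.09517225×0.2791 = 0.026563
Scale to base peak (0.441034) = 100: 78.16 : 100.00 : 42.56 : 6.02

78.16 : 100.00 : 42.56 : 6.02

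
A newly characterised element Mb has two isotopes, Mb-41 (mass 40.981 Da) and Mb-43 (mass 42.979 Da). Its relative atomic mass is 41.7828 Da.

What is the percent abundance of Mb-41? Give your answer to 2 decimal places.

With x = fraction of Mb-41 (so Mb-43 is 1 − x):
40.981·x + 42.979·(1 − x) = 41.7828
(40.981 − 42.979)·x = 41.7828 − 42.979
x = -1.1962 / -1.998 = 0.59870 → 59.87% Mb-41, 40.13% Mb-43.

59.87%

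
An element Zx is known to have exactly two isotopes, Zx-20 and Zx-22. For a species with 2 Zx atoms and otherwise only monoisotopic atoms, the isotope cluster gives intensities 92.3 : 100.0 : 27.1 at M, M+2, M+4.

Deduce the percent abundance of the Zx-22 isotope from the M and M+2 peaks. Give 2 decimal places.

35.14%

If p is the fraction of Zx that is Zx-20, then I(M+2)/I(M) = [C(2,1)·p^1·(1−p)] / p^2 = 2·(1−p)/p = 100.0/92.3 = 1.0834
(1−p)/p = 1.0834/2 = 0.5417  ⇒  p = 1/(1 + 0.5417) = 0.6486
Zx-20: 64.86%, Zx-22: 35.14%.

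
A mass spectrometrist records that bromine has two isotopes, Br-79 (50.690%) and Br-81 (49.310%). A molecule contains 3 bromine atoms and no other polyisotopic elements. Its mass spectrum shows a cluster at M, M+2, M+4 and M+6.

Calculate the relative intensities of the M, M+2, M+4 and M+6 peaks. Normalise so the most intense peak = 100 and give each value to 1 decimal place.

The 3 Br atoms are independent, so intensities follow the terms of (0.50690 + 0.49310)^3.
P(M) = 0.50690^3 = 0.130247
P(M+2) = 3 × 0.50690^2 × 0.49310^1 = 0.380103
P(M+4) = 3 × 0.50690^1 × 0.49310^2 = 0.369755
P(M+6) = 0.49310^3 = 0.119896
The M+2 peak is largest (0.380103); scaling to 100 gives 34.3 : 100.0 : 97.3 : 31.5.

34.3 : 100.0 : 97.3 : 31.5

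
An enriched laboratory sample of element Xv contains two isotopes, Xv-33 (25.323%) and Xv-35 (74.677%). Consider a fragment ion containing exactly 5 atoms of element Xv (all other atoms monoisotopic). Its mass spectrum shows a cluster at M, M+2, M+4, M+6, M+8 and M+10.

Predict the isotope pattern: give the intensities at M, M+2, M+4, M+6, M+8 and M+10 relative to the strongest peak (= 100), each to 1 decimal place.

The 5 Xv atoms are independent, so intensities follow the terms of (0.25323 + 0.74677)^5.
P(M) = 0.25323^5 = 0.001041
P(M+2) = 5 × 0.25323^4 × 0.74677^1 = 0.015354
P(M+4) = 10 × 0.25323^3 × 0.74677^2 = 0.090556
P(M+6) = 10 × 0.25323^2 × 0.74677^3 = 0.267049
P(M+8) = 5 × 0.25323^1 × 0.74677^4 = 0.393761
P(M+10) = 0.74677^5 = 0.232239
The M+8 peak is largest (0.393761); scaling to 100 gives 0.3 : 3.9 : 23.0 : 67.8 : 100.0 : 59.0.

0.3 : 3.9 : 23.0 : 67.8 : 100.0 : 59.0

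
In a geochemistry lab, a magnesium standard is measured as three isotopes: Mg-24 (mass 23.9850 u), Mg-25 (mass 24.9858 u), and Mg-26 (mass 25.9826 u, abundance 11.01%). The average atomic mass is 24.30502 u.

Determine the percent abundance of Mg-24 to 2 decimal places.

Let x and y be the fractions of Mg-24 and Mg-25. Then x + y = 1 − 0.1101 = 0.8899 and 23.9850x + 24.9858y = 24.30502 − 0.1101×25.9826 = 21.44433574.
Substituting: 23.9850x + 24.9858(0.8899 − x) = 21.44433574
(23.9850 − 24.9858)x = -0.79052768  ⇒  x = 0.78990, y = 0.10000
Mg-24: 78.99%, Mg-25: 10.00%.

78.99%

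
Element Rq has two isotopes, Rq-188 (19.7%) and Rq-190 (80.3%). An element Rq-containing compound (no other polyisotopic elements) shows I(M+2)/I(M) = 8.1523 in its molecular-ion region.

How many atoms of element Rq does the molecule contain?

2

With n Rq atoms, P(M+2)/P(M) = C(n,1)·p^(n−1)q / p^n = n·q/p = n · 0.803/0.197.
n = 8.1523 × 0.197/0.803 = 2.00 ≈ 2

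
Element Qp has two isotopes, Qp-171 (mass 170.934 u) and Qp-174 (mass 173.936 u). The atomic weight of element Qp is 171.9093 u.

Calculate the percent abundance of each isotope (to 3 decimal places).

Let x be the fractional abundance of Qp-171; then Qp-174 has abundance 1 − x.
170.934·x + 173.936·(1 − x) = 171.9093
(170.934 − 173.936)·x = 171.9093 − 173.936
x = -2.0267 / -3.002 = 0.67512 → 67.512% Qp-171, 32.488% Qp-174.

Qp-171: 67.512%, Qp-174: 32.488%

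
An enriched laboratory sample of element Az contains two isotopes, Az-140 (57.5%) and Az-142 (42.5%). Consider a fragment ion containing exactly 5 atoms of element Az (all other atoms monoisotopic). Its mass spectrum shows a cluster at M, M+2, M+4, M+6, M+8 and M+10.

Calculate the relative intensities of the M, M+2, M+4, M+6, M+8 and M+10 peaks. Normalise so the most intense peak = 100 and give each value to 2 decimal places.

Each Az atom is independently Az-140 (p = 0.575) or Az-142 (q = 0.425); the cluster is the binomial expansion (p + q)^5.
P(M) = 0.575^5 = 0.062855
P(M+2) = 5 × 0.575^4 × 0.425^1 = 0.232290
P(M+4) = 10 × 0.575^3 × 0.425^2 = 0.343385
P(M+6) = 10 × 0.575^2 × 0.425^3 = 0.253806
P(M+8) = 5 × 0.575^1 × 0.425^4 = 0.093798
P(M+10) = 0.425^5 = 0.013866
The M+4 peak is largest (0.343385); scaling to 100 gives 18.30 : 67.65 : 100.00 : 73.91 : 27.32 : 4.04.

18.30 : 67.65 : 100.00 : 73.91 : 27.32 : 4.04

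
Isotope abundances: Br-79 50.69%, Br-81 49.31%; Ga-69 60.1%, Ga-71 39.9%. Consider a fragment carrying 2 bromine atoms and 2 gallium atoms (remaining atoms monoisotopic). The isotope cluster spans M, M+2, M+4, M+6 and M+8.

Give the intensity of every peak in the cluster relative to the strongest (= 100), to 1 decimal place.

25.2 : 82.4 : 100.0 : 53.2 : 10.5

Bromine pattern (n=2): 0.25694761 : 0.49990478 : 0.24314761
Gallium pattern (n=2): 0.361201 : 0.479598 : 0.159201
Convolve the two distributions (both contribute in 2-u steps):
  M: 0.25694761×0.361201 = 0.092810
  M+2: 0.25694761×0.479598 + 0.49990478×0.361201 = 0.303798
  M+4: 0.25694761×0.159201 + 0.49990478×0.479598 + 0.24314761×0.361201 = 0.368485
  M+6: 0.49990478×0.159201 + 0.24314761×0.479598 = 0.196198
  M+8: 0.24314761×0.159201 = 0.038709
Scale to base peak (0.368485) = 100: 25.2 : 82.4 : 100.0 : 53.2 : 10.5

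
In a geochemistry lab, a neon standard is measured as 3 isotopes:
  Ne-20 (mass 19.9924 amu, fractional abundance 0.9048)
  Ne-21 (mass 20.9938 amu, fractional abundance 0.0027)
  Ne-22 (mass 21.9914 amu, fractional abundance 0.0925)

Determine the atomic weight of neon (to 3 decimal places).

20.180 amu

The abundance-weighted mean is 0.9048 × 19.9924 + 0.0027 × 20.9938 + 0.0925 × 21.9914
= 18.08912 + 0.05668 + 2.03420 = 20.18000 amu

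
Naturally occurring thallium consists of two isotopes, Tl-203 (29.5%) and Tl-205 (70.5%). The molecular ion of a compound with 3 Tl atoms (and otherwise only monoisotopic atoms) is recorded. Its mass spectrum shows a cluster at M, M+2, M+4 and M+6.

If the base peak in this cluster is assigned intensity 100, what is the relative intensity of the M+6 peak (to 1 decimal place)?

79.7

Term probabilities: M 0.0257, M+2 0.1841, M+4 0.4399, M+6 0.3504. Base peak = M+4.
P(M+4) = C(3,2) × 0.295^1 × 0.705^2 = 3 × 0.2950 × 0.497025 = 0.439867 (base)
P(M+6) = C(3,3) × 0.295^0 × 0.705^3 = 1 × 1.0000 × 0.35040263 = 0.350403
Relative intensity = 0.350403 / 0.439867 × 100 = 79.7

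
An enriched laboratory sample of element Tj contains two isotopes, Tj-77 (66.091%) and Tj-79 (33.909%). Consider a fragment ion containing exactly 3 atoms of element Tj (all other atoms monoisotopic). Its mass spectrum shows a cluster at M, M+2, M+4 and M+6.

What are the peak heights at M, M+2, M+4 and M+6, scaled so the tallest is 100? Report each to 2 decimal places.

64.97 : 100.00 : 51.31 : 8.77

The 3 Tj atoms are independent, so intensities follow the terms of (0.66091 + 0.33909)^3.
P(M) = 0.66091^3 = 0.288687
P(M+2) = 3 × 0.66091^2 × 0.33909^1 = 0.444346
P(M+4) = 3 × 0.66091^1 × 0.33909^2 = 0.227978
P(M+6) = 0.33909^3 = 0.038989
The M+2 peak is largest (0.444346); scaling to 100 gives 64.97 : 100.00 : 51.31 : 8.77.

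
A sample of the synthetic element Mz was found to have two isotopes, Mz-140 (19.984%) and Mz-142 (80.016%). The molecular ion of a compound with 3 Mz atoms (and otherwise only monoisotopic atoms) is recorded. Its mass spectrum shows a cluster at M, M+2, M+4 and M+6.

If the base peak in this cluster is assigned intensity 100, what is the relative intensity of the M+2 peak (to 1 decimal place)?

(0.19984 + 0.80016)^3 gives M 0.0080, M+2 0.0959, M+4 0.3838, M+6 0.5123; the largest is M+6.
P(M+6) = C(3,3) × 0.19984^0 × 0.80016^3 = 1 × 1.0000 × 0.51230726 = 0.512307 (base)
P(M+2) = C(3,1) × 0.19984^2 × 0.80016^1 = 3 × 0.03993603 × 0.80016 = 0.095866
Relative intensity = 0.095866 / 0.512307 × 100 = 18.7

18.7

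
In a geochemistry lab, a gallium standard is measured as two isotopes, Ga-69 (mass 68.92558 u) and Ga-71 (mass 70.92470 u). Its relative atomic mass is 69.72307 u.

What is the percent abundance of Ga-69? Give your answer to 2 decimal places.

Let x be the fractional abundance of Ga-69; then Ga-71 has abundance 1 − x.
68.92558·x + 70.92470·(1 − x) = 69.72307
(68.92558 − 70.92470)·x = 69.72307 − 70.92470
x = -1.20163 / -1.99912 = 0.60108 → 60.11% Ga-69, 39.89% Ga-71.

60.11%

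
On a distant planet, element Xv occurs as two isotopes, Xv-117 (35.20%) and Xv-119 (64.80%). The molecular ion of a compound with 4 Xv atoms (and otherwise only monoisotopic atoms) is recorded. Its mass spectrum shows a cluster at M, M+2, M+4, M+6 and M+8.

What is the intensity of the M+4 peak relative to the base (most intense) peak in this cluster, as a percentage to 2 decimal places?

Binomial terms of (0.3520 + 0.6480)^4: M 0.0154, M+2 0.1130, M+4 0.3122, M+6 0.3831, M+8 0.1763 → M+6 is the base peak.
P(M+6) = C(4,3) × 0.3520^1 × 0.6480^3 = 4 × 0.3520 × 0.27209779 = 0.383114 (base)
P(M+4) = C(4,2) × 0.3520^2 × 0.6480^2 = 6 × 0.123904 × 0.419904 = 0.312167
Relative intensity = 0.312167 / 0.383114 × 100 = 81.48

81.48%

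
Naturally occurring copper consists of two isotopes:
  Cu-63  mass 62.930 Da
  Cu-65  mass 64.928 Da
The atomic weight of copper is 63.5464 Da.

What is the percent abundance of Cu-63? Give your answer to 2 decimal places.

Let x be the fractional abundance of Cu-63; then Cu-65 has abundance 1 − x.
62.930·x + 64.928·(1 − x) = 63.5464
(62.930 − 64.928)·x = 63.5464 − 64.928
x = -1.3816 / -1.998 = 0.69149 → 69.15% Cu-63, 30.85% Cu-65.

69.15%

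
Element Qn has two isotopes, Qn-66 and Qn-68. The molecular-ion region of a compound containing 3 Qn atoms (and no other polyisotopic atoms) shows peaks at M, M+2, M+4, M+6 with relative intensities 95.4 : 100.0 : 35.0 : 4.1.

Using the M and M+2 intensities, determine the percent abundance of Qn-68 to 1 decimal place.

Write p for the Qn-66 fraction. I(M+2)/I(M) = [C(3,1)·p^2·(1−p)] / p^3 = 3·(1−p)/p = 100.0/95.4 = 1.0482
(1−p)/p = 1.0482/3 = 0.3494  ⇒  p = 1/(1 + 0.3494) = 0.7411
Qn-66: 74.1%, Qn-68: 25.9%.

25.9%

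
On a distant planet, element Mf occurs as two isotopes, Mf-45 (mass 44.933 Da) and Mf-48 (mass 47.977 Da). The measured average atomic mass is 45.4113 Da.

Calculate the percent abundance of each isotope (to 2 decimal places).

Mf-45: 84.29%, Mf-48: 15.71%

With x = fraction of Mf-45 (so Mf-48 is 1 − x):
44.933·x + 47.977·(1 − x) = 45.4113
(44.933 − 47.977)·x = 45.4113 − 47.977
x = -2.5657 / -3.044 = 0.84287 → 84.29% Mf-45, 15.71% Mf-48.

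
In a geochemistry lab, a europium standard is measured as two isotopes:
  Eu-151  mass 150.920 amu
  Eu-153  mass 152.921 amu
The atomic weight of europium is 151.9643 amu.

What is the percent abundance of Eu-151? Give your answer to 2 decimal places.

Writing the weighted mean with unknown fraction x of Eu-151:
150.920·x + 152.921·(1 − x) = 151.9643
(150.920 − 152.921)·x = 151.9643 − 152.921
x = -0.9567 / -2.001 = 0.47811 → 47.81% Eu-151, 52.19% Eu-153.

47.81%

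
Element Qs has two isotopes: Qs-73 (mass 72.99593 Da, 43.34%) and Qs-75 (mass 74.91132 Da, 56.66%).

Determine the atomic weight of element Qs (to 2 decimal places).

Average mass = Σ (abundance × isotope mass) = 0.4334 × 72.99593 + 0.5666 × 74.91132
= 31.636436 + 42.444754 = 74.081190 Da

74.08 Da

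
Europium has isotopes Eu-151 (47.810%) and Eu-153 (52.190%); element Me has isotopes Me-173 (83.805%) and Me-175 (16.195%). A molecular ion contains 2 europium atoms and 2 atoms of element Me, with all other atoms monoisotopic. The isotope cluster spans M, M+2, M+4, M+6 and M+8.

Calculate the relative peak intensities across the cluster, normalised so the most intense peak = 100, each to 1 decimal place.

Europium pattern (n=2): 0.22857961 : 0.49904078 : 0.27237961
Element Me pattern (n=2): 0.7023278 : 0.27144439 : 0.0262278
Convolve the two distributions (both contribute in 2-u steps):
  M: 0.22857961×0.7023278 = 0.160538
  M+2: 0.22857961×0.27144439 + 0.49904078×0.7023278 = 0.412537
  M+4: 0.22857961×0.0262278 + 0.49904078×0.27144439 + 0.27237961×0.7023278 = 0.332757
  M+6: 0.49904078×0.0262278 + 0.27237961×0.27144439 = 0.087025
  M+8: 0.27237961×0.0262278 = 0.007144
Scale to base peak (0.412537) = 100: 38.9 : 100.0 : 80.7 : 21.1 : 1.7

38.9 : 100.0 : 80.7 : 21.1 : 1.7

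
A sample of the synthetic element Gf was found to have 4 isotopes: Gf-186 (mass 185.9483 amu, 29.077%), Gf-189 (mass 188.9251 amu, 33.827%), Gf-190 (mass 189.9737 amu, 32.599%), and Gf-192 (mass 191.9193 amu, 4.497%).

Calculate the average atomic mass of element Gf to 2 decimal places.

The abundance-weighted mean is 0.29077 × 185.9483 + 0.33827 × 188.9251 + 0.32599 × 189.9737 + 0.04497 × 191.9193
= 54.06819 + 63.90769 + 61.92953 + 8.63061 = 188.53602 amu

188.54 amu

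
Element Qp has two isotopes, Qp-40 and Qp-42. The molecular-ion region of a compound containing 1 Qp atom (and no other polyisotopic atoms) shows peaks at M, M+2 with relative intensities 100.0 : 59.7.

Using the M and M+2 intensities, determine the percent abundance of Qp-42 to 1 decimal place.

37.4%

If p is the fraction of Qp that is Qp-40, then I(M+2)/I(M) = [C(1,1)·p^0·(1−p)] / p^1 = 1·(1−p)/p = 59.7/100.0 = 0.5970
(1−p)/p = 0.5970/1 = 0.5970  ⇒  p = 1/(1 + 0.5970) = 0.6262
Qp-40: 62.6%, Qp-42: 37.4%.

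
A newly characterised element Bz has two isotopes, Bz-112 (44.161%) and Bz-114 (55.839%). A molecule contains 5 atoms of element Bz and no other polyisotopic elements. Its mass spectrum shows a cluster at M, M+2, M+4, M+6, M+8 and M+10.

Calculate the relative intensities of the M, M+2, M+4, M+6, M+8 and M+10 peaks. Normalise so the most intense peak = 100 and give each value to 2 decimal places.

Each Bz atom is independently Bz-112 (p = 0.44161) or Bz-114 (q = 0.55839); the cluster is the binomial expansion (p + q)^5.
P(M) = 0.44161^5 = 0.016796
P(M+2) = 5 × 0.44161^4 × 0.55839^1 = 0.106185
P(M+4) = 10 × 0.44161^3 × 0.55839^2 = 0.268529
P(M+6) = 10 × 0.44161^2 × 0.55839^3 = 0.339540
P(M+8) = 5 × 0.44161^1 × 0.55839^4 = 0.214664
P(M+10) = 0.55839^5 = 0.054286
The M+6 peak is largest (0.339540); scaling to 100 gives 4.95 : 31.27 : 79.09 : 100.00 : 63.22 : 15.99.

4.95 : 31.27 : 79.09 : 100.00 : 63.22 : 15.99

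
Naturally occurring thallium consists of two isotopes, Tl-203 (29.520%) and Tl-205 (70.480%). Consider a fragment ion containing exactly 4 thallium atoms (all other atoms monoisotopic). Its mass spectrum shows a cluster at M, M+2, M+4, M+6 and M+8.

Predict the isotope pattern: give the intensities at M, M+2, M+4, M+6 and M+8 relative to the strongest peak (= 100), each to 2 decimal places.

1.84 : 17.54 : 62.83 : 100.00 : 59.69

Expanding (0.29520 + 0.70480)^4:
P(M) = 0.29520^4 = 0.007594
P(M+2) = 4 × 0.29520^3 × 0.70480^1 = 0.072523
P(M+4) = 6 × 0.29520^2 × 0.70480^2 = 0.259726
P(M+6) = 4 × 0.29520^1 × 0.70480^3 = 0.413403
P(M+8) = 0.70480^4 = 0.246754
The M+6 peak is largest (0.413403); scaling to 100 gives 1.84 : 17.54 : 62.83 : 100.00 : 59.69.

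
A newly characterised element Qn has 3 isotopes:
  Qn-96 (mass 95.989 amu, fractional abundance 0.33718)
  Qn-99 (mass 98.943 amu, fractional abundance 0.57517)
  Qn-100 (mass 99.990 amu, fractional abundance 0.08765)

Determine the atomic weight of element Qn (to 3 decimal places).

98.039 amu

Weight each isotope mass by its fractional abundance: 0.33718 × 95.989 + 0.57517 × 98.943 + 0.08765 × 99.990
= 32.3656 + 56.9090 + 8.7641 = 98.0387 amu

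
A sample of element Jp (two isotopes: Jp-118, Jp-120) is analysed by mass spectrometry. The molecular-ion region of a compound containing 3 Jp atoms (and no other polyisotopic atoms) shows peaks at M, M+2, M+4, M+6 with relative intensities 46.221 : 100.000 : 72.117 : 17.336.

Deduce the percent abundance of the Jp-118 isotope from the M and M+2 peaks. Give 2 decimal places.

58.10%

Let p = fractional abundance of Jp-118. I(M+2)/I(M) = [C(3,1)·p^2·(1−p)] / p^3 = 3·(1−p)/p = 100.000/46.221 = 2.1635
(1−p)/p = 2.1635/3 = 0.7212  ⇒  p = 1/(1 + 0.7212) = 0.5810
Jp-118: 58.10%, Jp-120: 41.90%.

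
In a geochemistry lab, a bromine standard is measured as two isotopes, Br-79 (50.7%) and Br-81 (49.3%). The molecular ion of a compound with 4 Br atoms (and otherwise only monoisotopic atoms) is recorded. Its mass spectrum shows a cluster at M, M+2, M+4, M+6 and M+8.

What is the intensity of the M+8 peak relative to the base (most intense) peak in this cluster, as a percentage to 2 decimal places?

15.76%

Term probabilities: M 0.0661, M+2 0.2570, M+4 0.3749, M+6 0.2430, M+8 0.0591. Base peak = M+4.
P(M+4) = C(4,2) × 0.507^2 × 0.493^2 = 6 × 0.257049 × 0.243049 = 0.374853 (base)
P(M+8) = C(4,4) × 0.507^0 × 0.493^4 = 1 × 1.0000 × 0.05907282 = 0.059073
Relative intensity = 0.059073 / 0.374853 × 100 = 15.76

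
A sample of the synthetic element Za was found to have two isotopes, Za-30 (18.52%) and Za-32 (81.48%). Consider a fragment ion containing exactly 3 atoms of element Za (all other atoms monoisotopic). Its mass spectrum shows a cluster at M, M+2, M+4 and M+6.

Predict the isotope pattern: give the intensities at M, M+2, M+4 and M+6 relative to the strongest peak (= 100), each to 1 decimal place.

1.2 : 15.5 : 68.2 : 100.0

Each Za atom is independently Za-30 (p = 0.1852) or Za-32 (q = 0.8148); the cluster is the binomial expansion (p + q)^3.
P(M) = 0.1852^3 = 0.006352
P(M+2) = 3 × 0.1852^2 × 0.8148^1 = 0.083841
P(M+4) = 3 × 0.1852^1 × 0.8148^2 = 0.368862
P(M+6) = 0.8148^3 = 0.540945
The M+6 peak is largest (0.540945); scaling to 100 gives 1.2 : 15.5 : 68.2 : 100.0.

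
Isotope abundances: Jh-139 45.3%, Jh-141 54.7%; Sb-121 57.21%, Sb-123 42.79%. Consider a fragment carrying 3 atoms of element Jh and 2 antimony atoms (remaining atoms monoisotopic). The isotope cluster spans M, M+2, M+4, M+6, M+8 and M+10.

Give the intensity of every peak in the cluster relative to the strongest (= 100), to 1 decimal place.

Element Jh pattern (n=3): 0.09295968 : 0.33674797 : 0.40662503 : 0.16366732
Antimony pattern (n=2): 0.32729841 : 0.48960318 : 0.18309841
Convolve the two distributions (both contribute in 2-u steps):
  M: 0.09295968×0.32729841 = 0.030426
  M+2: 0.09295968×0.48960318 + 0.33674797×0.32729841 = 0.155730
  M+4: 0.09295968×0.18309841 + 0.33674797×0.48960318 + 0.40662503×0.32729841 = 0.314981
  M+6: 0.33674797×0.18309841 + 0.40662503×0.48960318 + 0.16366732×0.32729841 = 0.314311
  M+8: 0.40662503×0.18309841 + 0.16366732×0.48960318 = 0.154584
  M+10: 0.16366732×0.18309841 = 0.029967
Scale to base peak (0.314981) = 100: 9.7 : 49.4 : 100.0 : 99.8 : 49.1 : 9.5

9.7 : 49.4 : 100.0 : 99.8 : 49.1 : 9.5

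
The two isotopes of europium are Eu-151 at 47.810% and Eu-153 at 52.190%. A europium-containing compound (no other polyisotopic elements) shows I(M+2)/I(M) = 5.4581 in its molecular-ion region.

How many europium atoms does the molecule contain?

5

For n independent Eu atoms, I(M+2)/I(M) = n · (abundance Eu-153) / (abundance Eu-151) = n · 0.52190/0.47810.
n = 5.4581 × 0.47810/0.52190 = 5.00 ≈ 5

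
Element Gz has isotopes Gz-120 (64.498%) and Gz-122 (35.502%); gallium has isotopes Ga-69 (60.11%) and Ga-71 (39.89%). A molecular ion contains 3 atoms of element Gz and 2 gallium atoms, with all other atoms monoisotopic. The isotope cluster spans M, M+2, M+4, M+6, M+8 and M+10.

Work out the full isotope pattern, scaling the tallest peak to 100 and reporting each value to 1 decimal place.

28.2 : 84.1 : 100.0 : 59.3 : 17.6 : 2.1

Element Gz pattern (n=3): 0.26831116 : 0.44306411 : 0.24387829 : 0.04474644
Gallium pattern (n=2): 0.36132121 : 0.47955758 : 0.15912121
Convolve the two distributions (both contribute in 2-u steps):
  M: 0.26831116×0.36132121 = 0.096947
  M+2: 0.26831116×0.47955758 + 0.44306411×0.36132121 = 0.288759
  M+4: 0.26831116×0.15912121 + 0.44306411×0.47955758 + 0.24387829×0.36132121 = 0.343287
  M+6: 0.44306411×0.15912121 + 0.24387829×0.47955758 + 0.04474644×0.36132121 = 0.203622
  M+8: 0.24387829×0.15912121 + 0.04474644×0.47955758 = 0.060265
  M+10: 0.04474644×0.15912121 = 0.007120
Scale to base peak (0.343287) = 100: 28.2 : 84.1 : 100.0 : 59.3 : 17.6 : 2.1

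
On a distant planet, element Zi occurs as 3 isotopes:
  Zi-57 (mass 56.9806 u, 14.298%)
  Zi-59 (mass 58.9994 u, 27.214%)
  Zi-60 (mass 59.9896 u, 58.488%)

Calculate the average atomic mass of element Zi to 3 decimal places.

59.290 u

Average mass = Σ (abundance × isotope mass) = 0.14298 × 56.9806 + 0.27214 × 58.9994 + 0.58488 × 59.9896
= 8.14709 + 16.05610 + 35.08672 = 59.28991 u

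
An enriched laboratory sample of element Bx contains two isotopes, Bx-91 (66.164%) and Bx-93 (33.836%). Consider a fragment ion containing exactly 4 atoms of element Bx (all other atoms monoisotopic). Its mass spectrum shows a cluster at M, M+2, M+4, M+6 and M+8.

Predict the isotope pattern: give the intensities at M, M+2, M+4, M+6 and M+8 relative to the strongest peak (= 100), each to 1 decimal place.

48.9 : 100.0 : 76.7 : 26.2 : 3.3

The 4 Bx atoms are independent, so intensities follow the terms of (0.66164 + 0.33836)^4.
P(M) = 0.66164^4 = 0.191640
P(M+2) = 4 × 0.66164^3 × 0.33836^1 = 0.392016
P(M+4) = 6 × 0.66164^2 × 0.33836^2 = 0.300713
P(M+6) = 4 × 0.66164^1 × 0.33836^3 = 0.102522
P(M+8) = 0.33836^4 = 0.013107
The M+2 peak is largest (0.392016); scaling to 100 gives 48.9 : 100.0 : 76.7 : 26.2 : 3.3.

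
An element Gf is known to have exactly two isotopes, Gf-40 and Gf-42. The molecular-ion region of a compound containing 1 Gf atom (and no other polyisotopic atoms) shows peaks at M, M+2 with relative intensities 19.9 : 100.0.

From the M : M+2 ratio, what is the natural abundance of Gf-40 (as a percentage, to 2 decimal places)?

16.60%

Let p = fractional abundance of Gf-40. I(M+2)/I(M) = [C(1,1)·p^0·(1−p)] / p^1 = 1·(1−p)/p = 100.0/19.9 = 5.0251
(1−p)/p = 5.0251/1 = 5.0251  ⇒  p = 1/(1 + 5.0251) = 0.1660
Gf-40: 16.60%, Gf-42: 83.40%.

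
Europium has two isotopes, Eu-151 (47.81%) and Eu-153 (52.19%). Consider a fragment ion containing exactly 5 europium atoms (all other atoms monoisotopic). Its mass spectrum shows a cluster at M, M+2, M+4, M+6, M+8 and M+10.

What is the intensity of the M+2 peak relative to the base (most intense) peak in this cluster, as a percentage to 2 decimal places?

Binomial terms of (0.4781 + 0.5219)^5: M 0.0250, M+2 0.1363, M+4 0.2977, M+6 0.3249, M+8 0.1774, M+10 0.0387 → M+6 is the base peak.
P(M+6) = C(5,3) × 0.4781^2 × 0.5219^3 = 10 × 0.22857961 × 0.14215492 = 0.324937 (base)
P(M+2) = C(5,1) × 0.4781^4 × 0.5219^1 = 5 × 0.05224864 × 0.5219 = 0.136343
Relative intensity = 0.136343 / 0.324937 × 100 = 41.96

41.96%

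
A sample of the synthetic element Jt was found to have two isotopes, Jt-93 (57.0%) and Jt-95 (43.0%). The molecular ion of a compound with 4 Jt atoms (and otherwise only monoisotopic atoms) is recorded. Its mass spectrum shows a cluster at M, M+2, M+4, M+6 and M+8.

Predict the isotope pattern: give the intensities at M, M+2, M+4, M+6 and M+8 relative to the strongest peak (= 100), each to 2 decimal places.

29.29 : 88.37 : 100.00 : 50.29 : 9.48

Each Jt atom is independently Jt-93 (p = 0.570) or Jt-95 (q = 0.430); the cluster is the binomial expansion (p + q)^4.
P(M) = 0.570^4 = 0.105560
P(M+2) = 4 × 0.570^3 × 0.430^1 = 0.318532
P(M+4) = 6 × 0.570^2 × 0.430^2 = 0.360444
P(M+6) = 4 × 0.570^1 × 0.430^3 = 0.181276
P(M+8) = 0.430^4 = 0.034188
The M+4 peak is largest (0.360444); scaling to 100 gives 29.29 : 88.37 : 100.00 : 50.29 : 9.48.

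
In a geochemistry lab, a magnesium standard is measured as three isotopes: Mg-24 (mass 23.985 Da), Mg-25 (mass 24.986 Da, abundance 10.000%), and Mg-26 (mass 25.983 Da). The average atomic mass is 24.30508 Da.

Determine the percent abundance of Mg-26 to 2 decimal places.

The remaining 90.000% is split between Mg-24 (fraction x) and Mg-26 (fraction 0.90000 − x).
Substituting: 23.985x + 25.983(0.90000 − x) = 21.80648
(23.985 − 25.983)x = -1.57822  ⇒  x = 0.78990, y = 0.11010
Mg-24: 78.99%, Mg-26: 11.01%.

11.01%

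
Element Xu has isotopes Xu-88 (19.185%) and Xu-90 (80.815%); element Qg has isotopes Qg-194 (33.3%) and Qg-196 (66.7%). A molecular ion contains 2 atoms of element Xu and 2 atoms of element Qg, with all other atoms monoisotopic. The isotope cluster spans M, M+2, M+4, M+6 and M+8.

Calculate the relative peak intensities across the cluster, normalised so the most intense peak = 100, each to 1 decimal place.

1.0 : 11.9 : 52.9 : 100.0 : 67.9

Element Xu pattern (n=2): 0.03680642 : 0.31008716 : 0.65310642
Element Qg pattern (n=2): 0.110889 : 0.444222 : 0.444889
Convolve the two distributions (both contribute in 2-u steps):
  M: 0.03680642×0.110889 = 0.004081
  M+2: 0.03680642×0.444222 + 0.31008716×0.110889 = 0.050735
  M+4: 0.03680642×0.444889 + 0.31008716×0.444222 + 0.65310642×0.110889 = 0.226545
  M+6: 0.31008716×0.444889 + 0.65310642×0.444222 = 0.428079
  M+8: 0.65310642×0.444889 = 0.290560
Scale to base peak (0.428079) = 100: 1.0 : 11.9 : 52.9 : 100.0 : 67.9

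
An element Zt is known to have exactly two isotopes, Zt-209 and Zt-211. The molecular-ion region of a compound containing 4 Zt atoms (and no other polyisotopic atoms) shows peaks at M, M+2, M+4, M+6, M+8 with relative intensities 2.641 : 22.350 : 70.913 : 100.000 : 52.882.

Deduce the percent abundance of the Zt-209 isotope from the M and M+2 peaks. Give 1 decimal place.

32.1%

If p is the fraction of Zt that is Zt-209, then I(M+2)/I(M) = [C(4,1)·p^3·(1−p)] / p^4 = 4·(1−p)/p = 22.350/2.641 = 8.4627
(1−p)/p = 8.4627/4 = 2.1157  ⇒  p = 1/(1 + 2.1157) = 0.3210
Zt-209: 32.1%, Zt-211: 67.9%.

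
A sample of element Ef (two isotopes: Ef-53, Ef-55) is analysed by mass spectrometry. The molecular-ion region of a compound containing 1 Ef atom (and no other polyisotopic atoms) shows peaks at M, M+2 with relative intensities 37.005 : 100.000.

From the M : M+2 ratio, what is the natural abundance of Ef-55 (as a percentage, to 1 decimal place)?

73.0%

If p is the fraction of Ef that is Ef-53, then I(M+2)/I(M) = [C(1,1)·p^0·(1−p)] / p^1 = 1·(1−p)/p = 100.000/37.005 = 2.7023
(1−p)/p = 2.7023/1 = 2.7023  ⇒  p = 1/(1 + 2.7023) = 0.2701
Ef-53: 27.0%, Ef-55: 73.0%.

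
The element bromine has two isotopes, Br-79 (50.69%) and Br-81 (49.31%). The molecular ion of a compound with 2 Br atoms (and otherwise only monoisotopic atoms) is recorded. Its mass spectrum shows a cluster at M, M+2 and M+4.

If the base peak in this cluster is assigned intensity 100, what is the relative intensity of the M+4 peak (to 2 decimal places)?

(0.5069 + 0.4931)^2 gives M 0.2569, M+2 0.4999, M+4 0.2431; the largest is M+2.
P(M+2) = C(2,1) × 0.5069^1 × 0.4931^1 = 2 × 0.5069 × 0.4931 = 0.499905 (base)
P(M+4) = C(2,2) × 0.5069^0 × 0.4931^2 = 1 × 1.0000 × 0.24314761 = 0.243148
Relative intensity = 0.243148 / 0.499905 × 100 = 48.64

48.64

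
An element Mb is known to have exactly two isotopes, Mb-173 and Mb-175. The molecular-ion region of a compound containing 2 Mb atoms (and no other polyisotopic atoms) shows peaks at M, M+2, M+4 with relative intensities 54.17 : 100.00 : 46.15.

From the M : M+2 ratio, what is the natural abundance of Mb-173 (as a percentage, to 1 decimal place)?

If p is the fraction of Mb that is Mb-173, then I(M+2)/I(M) = [C(2,1)·p^1·(1−p)] / p^2 = 2·(1−p)/p = 100.00/54.17 = 1.8460
(1−p)/p = 1.8460/2 = 0.9230  ⇒  p = 1/(1 + 0.9230) = 0.5200
Mb-173: 52.0%, Mb-175: 48.0%.

52.0%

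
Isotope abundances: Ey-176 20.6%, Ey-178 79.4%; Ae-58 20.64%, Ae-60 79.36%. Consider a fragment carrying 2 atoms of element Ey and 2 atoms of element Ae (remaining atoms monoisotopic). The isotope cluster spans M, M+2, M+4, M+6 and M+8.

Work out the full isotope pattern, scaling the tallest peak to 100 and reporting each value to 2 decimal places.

Element Ey pattern (n=2): 0.042436 : 0.327128 : 0.630436
Element Ae pattern (n=2): 0.04260096 : 0.32759808 : 0.62980096
Convolve the two distributions (both contribute in 2-u steps):
  M: 0.042436×0.04260096 = 0.001808
  M+2: 0.042436×0.32759808 + 0.327128×0.04260096 = 0.027838
  M+4: 0.042436×0.62980096 + 0.327128×0.32759808 + 0.630436×0.04260096 = 0.160750
  M+6: 0.327128×0.62980096 + 0.630436×0.32759808 = 0.412555
  M+8: 0.630436×0.62980096 = 0.397049
Scale to base peak (0.412555) = 100: 0.44 : 6.75 : 38.96 : 100.00 : 96.24

0.44 : 6.75 : 38.96 : 100.00 : 96.24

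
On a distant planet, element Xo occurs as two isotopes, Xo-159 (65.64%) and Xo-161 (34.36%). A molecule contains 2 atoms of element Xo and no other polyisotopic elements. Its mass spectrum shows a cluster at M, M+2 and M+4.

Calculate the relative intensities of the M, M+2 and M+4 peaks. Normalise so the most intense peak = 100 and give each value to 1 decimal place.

95.5 : 100.0 : 26.2

Expanding (0.6564 + 0.3436)^2:
P(M) = 0.6564^2 = 0.430861
P(M+2) = 2 × 0.6564^1 × 0.3436^1 = 0.451078
P(M+4) = 0.3436^2 = 0.118061
The M+2 peak is largest (0.451078); scaling to 100 gives 95.5 : 100.0 : 26.2.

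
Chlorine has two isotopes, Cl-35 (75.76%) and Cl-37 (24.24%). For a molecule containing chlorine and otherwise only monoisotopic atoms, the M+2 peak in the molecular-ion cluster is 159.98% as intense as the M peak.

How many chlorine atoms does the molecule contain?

For n independent Cl atoms, I(M+2)/I(M) = n · (abundance Cl-37) / (abundance Cl-35) = n · 0.2424/0.7576.
n = 1.5998 × 0.7576/0.2424 = 5.00 ≈ 5

5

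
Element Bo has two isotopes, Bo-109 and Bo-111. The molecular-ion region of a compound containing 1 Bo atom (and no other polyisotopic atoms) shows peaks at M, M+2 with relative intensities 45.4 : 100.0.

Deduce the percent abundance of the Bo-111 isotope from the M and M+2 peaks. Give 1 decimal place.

68.8%

Write p for the Bo-109 fraction. I(M+2)/I(M) = [C(1,1)·p^0·(1−p)] / p^1 = 1·(1−p)/p = 100.0/45.4 = 2.2026
(1−p)/p = 2.2026/1 = 2.2026  ⇒  p = 1/(1 + 2.2026) = 0.3122
Bo-109: 31.2%, Bo-111: 68.8%.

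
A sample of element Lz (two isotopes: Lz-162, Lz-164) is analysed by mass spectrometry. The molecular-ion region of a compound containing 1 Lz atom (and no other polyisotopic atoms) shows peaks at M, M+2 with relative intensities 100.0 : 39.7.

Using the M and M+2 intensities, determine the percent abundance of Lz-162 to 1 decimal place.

Let p = fractional abundance of Lz-162. I(M+2)/I(M) = [C(1,1)·p^0·(1−p)] / p^1 = 1·(1−p)/p = 39.7/100.0 = 0.3970
(1−p)/p = 0.3970/1 = 0.3970  ⇒  p = 1/(1 + 0.3970) = 0.7158
Lz-162: 71.6%, Lz-164: 28.4%.

71.6%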